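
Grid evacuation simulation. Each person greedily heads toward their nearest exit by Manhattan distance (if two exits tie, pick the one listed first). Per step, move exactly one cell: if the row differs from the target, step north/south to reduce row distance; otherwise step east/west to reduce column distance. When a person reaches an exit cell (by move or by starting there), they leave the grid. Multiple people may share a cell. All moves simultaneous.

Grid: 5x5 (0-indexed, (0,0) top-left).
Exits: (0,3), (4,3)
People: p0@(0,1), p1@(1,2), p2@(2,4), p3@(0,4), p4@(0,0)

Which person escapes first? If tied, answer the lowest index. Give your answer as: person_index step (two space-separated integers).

Answer: 3 1

Derivation:
Step 1: p0:(0,1)->(0,2) | p1:(1,2)->(0,2) | p2:(2,4)->(1,4) | p3:(0,4)->(0,3)->EXIT | p4:(0,0)->(0,1)
Step 2: p0:(0,2)->(0,3)->EXIT | p1:(0,2)->(0,3)->EXIT | p2:(1,4)->(0,4) | p3:escaped | p4:(0,1)->(0,2)
Step 3: p0:escaped | p1:escaped | p2:(0,4)->(0,3)->EXIT | p3:escaped | p4:(0,2)->(0,3)->EXIT
Exit steps: [2, 2, 3, 1, 3]
First to escape: p3 at step 1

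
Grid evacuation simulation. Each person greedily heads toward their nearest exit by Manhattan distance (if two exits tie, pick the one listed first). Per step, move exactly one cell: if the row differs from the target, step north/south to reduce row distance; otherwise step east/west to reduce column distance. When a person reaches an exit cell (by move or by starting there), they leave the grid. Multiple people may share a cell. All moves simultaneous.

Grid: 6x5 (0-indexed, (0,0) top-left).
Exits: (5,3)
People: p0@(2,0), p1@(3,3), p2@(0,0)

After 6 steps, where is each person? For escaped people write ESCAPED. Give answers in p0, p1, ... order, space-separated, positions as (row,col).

Step 1: p0:(2,0)->(3,0) | p1:(3,3)->(4,3) | p2:(0,0)->(1,0)
Step 2: p0:(3,0)->(4,0) | p1:(4,3)->(5,3)->EXIT | p2:(1,0)->(2,0)
Step 3: p0:(4,0)->(5,0) | p1:escaped | p2:(2,0)->(3,0)
Step 4: p0:(5,0)->(5,1) | p1:escaped | p2:(3,0)->(4,0)
Step 5: p0:(5,1)->(5,2) | p1:escaped | p2:(4,0)->(5,0)
Step 6: p0:(5,2)->(5,3)->EXIT | p1:escaped | p2:(5,0)->(5,1)

ESCAPED ESCAPED (5,1)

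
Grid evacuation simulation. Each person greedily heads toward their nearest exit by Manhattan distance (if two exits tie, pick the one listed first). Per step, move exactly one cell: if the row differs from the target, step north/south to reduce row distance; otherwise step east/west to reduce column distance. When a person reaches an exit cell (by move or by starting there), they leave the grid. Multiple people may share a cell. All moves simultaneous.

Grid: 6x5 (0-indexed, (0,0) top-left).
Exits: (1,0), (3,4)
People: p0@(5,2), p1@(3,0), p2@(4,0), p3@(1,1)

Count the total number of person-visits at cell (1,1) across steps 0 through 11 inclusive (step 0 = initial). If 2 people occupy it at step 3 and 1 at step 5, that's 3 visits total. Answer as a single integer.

Step 0: p0@(5,2) p1@(3,0) p2@(4,0) p3@(1,1) -> at (1,1): 1 [p3], cum=1
Step 1: p0@(4,2) p1@(2,0) p2@(3,0) p3@ESC -> at (1,1): 0 [-], cum=1
Step 2: p0@(3,2) p1@ESC p2@(2,0) p3@ESC -> at (1,1): 0 [-], cum=1
Step 3: p0@(3,3) p1@ESC p2@ESC p3@ESC -> at (1,1): 0 [-], cum=1
Step 4: p0@ESC p1@ESC p2@ESC p3@ESC -> at (1,1): 0 [-], cum=1
Total visits = 1

Answer: 1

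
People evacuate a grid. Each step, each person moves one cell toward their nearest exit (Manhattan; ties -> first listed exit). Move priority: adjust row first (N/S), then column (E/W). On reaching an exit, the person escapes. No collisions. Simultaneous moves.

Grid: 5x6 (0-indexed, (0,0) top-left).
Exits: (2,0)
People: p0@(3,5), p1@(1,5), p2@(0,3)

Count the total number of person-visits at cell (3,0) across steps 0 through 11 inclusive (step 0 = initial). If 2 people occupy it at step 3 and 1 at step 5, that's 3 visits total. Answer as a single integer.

Step 0: p0@(3,5) p1@(1,5) p2@(0,3) -> at (3,0): 0 [-], cum=0
Step 1: p0@(2,5) p1@(2,5) p2@(1,3) -> at (3,0): 0 [-], cum=0
Step 2: p0@(2,4) p1@(2,4) p2@(2,3) -> at (3,0): 0 [-], cum=0
Step 3: p0@(2,3) p1@(2,3) p2@(2,2) -> at (3,0): 0 [-], cum=0
Step 4: p0@(2,2) p1@(2,2) p2@(2,1) -> at (3,0): 0 [-], cum=0
Step 5: p0@(2,1) p1@(2,1) p2@ESC -> at (3,0): 0 [-], cum=0
Step 6: p0@ESC p1@ESC p2@ESC -> at (3,0): 0 [-], cum=0
Total visits = 0

Answer: 0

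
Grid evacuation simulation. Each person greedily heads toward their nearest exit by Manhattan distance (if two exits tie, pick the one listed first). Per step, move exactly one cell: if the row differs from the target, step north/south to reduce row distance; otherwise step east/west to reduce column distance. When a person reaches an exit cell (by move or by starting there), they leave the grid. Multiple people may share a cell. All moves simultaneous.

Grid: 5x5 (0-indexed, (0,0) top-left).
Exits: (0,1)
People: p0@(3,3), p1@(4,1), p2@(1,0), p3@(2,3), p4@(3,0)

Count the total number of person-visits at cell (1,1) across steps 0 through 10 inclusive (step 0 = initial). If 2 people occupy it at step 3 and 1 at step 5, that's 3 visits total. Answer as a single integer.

Answer: 1

Derivation:
Step 0: p0@(3,3) p1@(4,1) p2@(1,0) p3@(2,3) p4@(3,0) -> at (1,1): 0 [-], cum=0
Step 1: p0@(2,3) p1@(3,1) p2@(0,0) p3@(1,3) p4@(2,0) -> at (1,1): 0 [-], cum=0
Step 2: p0@(1,3) p1@(2,1) p2@ESC p3@(0,3) p4@(1,0) -> at (1,1): 0 [-], cum=0
Step 3: p0@(0,3) p1@(1,1) p2@ESC p3@(0,2) p4@(0,0) -> at (1,1): 1 [p1], cum=1
Step 4: p0@(0,2) p1@ESC p2@ESC p3@ESC p4@ESC -> at (1,1): 0 [-], cum=1
Step 5: p0@ESC p1@ESC p2@ESC p3@ESC p4@ESC -> at (1,1): 0 [-], cum=1
Total visits = 1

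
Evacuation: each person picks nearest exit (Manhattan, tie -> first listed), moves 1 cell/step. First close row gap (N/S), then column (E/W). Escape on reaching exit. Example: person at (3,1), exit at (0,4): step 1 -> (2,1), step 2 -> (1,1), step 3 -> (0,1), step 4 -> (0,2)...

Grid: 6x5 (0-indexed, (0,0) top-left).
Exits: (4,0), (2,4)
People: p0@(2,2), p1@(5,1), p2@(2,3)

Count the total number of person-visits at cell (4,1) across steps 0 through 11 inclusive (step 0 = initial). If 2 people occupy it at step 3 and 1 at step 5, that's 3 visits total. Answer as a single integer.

Step 0: p0@(2,2) p1@(5,1) p2@(2,3) -> at (4,1): 0 [-], cum=0
Step 1: p0@(2,3) p1@(4,1) p2@ESC -> at (4,1): 1 [p1], cum=1
Step 2: p0@ESC p1@ESC p2@ESC -> at (4,1): 0 [-], cum=1
Total visits = 1

Answer: 1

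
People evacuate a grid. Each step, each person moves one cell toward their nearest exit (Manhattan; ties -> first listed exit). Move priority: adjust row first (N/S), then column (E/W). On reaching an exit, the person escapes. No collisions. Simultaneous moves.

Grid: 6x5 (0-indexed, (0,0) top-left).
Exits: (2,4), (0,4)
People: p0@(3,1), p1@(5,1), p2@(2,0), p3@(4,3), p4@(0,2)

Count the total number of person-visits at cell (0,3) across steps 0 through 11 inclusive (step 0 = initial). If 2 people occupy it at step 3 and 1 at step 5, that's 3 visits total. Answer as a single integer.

Step 0: p0@(3,1) p1@(5,1) p2@(2,0) p3@(4,3) p4@(0,2) -> at (0,3): 0 [-], cum=0
Step 1: p0@(2,1) p1@(4,1) p2@(2,1) p3@(3,3) p4@(0,3) -> at (0,3): 1 [p4], cum=1
Step 2: p0@(2,2) p1@(3,1) p2@(2,2) p3@(2,3) p4@ESC -> at (0,3): 0 [-], cum=1
Step 3: p0@(2,3) p1@(2,1) p2@(2,3) p3@ESC p4@ESC -> at (0,3): 0 [-], cum=1
Step 4: p0@ESC p1@(2,2) p2@ESC p3@ESC p4@ESC -> at (0,3): 0 [-], cum=1
Step 5: p0@ESC p1@(2,3) p2@ESC p3@ESC p4@ESC -> at (0,3): 0 [-], cum=1
Step 6: p0@ESC p1@ESC p2@ESC p3@ESC p4@ESC -> at (0,3): 0 [-], cum=1
Total visits = 1

Answer: 1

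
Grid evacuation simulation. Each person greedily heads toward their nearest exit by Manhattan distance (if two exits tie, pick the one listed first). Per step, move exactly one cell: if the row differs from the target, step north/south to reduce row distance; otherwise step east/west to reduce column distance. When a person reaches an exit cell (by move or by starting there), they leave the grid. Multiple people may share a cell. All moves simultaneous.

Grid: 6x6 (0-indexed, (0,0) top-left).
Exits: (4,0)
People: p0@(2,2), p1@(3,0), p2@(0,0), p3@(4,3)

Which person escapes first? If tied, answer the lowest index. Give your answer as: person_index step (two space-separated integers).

Answer: 1 1

Derivation:
Step 1: p0:(2,2)->(3,2) | p1:(3,0)->(4,0)->EXIT | p2:(0,0)->(1,0) | p3:(4,3)->(4,2)
Step 2: p0:(3,2)->(4,2) | p1:escaped | p2:(1,0)->(2,0) | p3:(4,2)->(4,1)
Step 3: p0:(4,2)->(4,1) | p1:escaped | p2:(2,0)->(3,0) | p3:(4,1)->(4,0)->EXIT
Step 4: p0:(4,1)->(4,0)->EXIT | p1:escaped | p2:(3,0)->(4,0)->EXIT | p3:escaped
Exit steps: [4, 1, 4, 3]
First to escape: p1 at step 1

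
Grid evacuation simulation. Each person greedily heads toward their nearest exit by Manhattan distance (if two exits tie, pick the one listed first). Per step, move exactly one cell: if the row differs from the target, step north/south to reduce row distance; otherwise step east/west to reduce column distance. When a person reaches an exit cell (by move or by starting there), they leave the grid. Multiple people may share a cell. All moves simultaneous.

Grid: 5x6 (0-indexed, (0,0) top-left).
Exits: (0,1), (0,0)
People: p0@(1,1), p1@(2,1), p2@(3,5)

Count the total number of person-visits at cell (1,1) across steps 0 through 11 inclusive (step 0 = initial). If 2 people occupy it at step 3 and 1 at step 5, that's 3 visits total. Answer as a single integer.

Answer: 2

Derivation:
Step 0: p0@(1,1) p1@(2,1) p2@(3,5) -> at (1,1): 1 [p0], cum=1
Step 1: p0@ESC p1@(1,1) p2@(2,5) -> at (1,1): 1 [p1], cum=2
Step 2: p0@ESC p1@ESC p2@(1,5) -> at (1,1): 0 [-], cum=2
Step 3: p0@ESC p1@ESC p2@(0,5) -> at (1,1): 0 [-], cum=2
Step 4: p0@ESC p1@ESC p2@(0,4) -> at (1,1): 0 [-], cum=2
Step 5: p0@ESC p1@ESC p2@(0,3) -> at (1,1): 0 [-], cum=2
Step 6: p0@ESC p1@ESC p2@(0,2) -> at (1,1): 0 [-], cum=2
Step 7: p0@ESC p1@ESC p2@ESC -> at (1,1): 0 [-], cum=2
Total visits = 2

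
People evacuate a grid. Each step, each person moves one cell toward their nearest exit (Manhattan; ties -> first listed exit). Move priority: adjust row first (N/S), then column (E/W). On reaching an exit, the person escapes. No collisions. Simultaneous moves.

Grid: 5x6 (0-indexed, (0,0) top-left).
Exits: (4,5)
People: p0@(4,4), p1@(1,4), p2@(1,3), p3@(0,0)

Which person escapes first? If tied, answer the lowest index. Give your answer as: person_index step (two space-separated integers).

Step 1: p0:(4,4)->(4,5)->EXIT | p1:(1,4)->(2,4) | p2:(1,3)->(2,3) | p3:(0,0)->(1,0)
Step 2: p0:escaped | p1:(2,4)->(3,4) | p2:(2,3)->(3,3) | p3:(1,0)->(2,0)
Step 3: p0:escaped | p1:(3,4)->(4,4) | p2:(3,3)->(4,3) | p3:(2,0)->(3,0)
Step 4: p0:escaped | p1:(4,4)->(4,5)->EXIT | p2:(4,3)->(4,4) | p3:(3,0)->(4,0)
Step 5: p0:escaped | p1:escaped | p2:(4,4)->(4,5)->EXIT | p3:(4,0)->(4,1)
Step 6: p0:escaped | p1:escaped | p2:escaped | p3:(4,1)->(4,2)
Step 7: p0:escaped | p1:escaped | p2:escaped | p3:(4,2)->(4,3)
Step 8: p0:escaped | p1:escaped | p2:escaped | p3:(4,3)->(4,4)
Step 9: p0:escaped | p1:escaped | p2:escaped | p3:(4,4)->(4,5)->EXIT
Exit steps: [1, 4, 5, 9]
First to escape: p0 at step 1

Answer: 0 1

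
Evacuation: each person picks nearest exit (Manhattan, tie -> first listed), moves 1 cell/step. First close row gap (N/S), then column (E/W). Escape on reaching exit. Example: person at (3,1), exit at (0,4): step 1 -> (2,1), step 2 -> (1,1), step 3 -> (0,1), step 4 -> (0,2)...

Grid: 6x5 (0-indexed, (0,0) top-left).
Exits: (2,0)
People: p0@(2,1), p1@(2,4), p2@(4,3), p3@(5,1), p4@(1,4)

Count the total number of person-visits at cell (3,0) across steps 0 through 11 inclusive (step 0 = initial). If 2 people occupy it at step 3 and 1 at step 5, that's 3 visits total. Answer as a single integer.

Answer: 0

Derivation:
Step 0: p0@(2,1) p1@(2,4) p2@(4,3) p3@(5,1) p4@(1,4) -> at (3,0): 0 [-], cum=0
Step 1: p0@ESC p1@(2,3) p2@(3,3) p3@(4,1) p4@(2,4) -> at (3,0): 0 [-], cum=0
Step 2: p0@ESC p1@(2,2) p2@(2,3) p3@(3,1) p4@(2,3) -> at (3,0): 0 [-], cum=0
Step 3: p0@ESC p1@(2,1) p2@(2,2) p3@(2,1) p4@(2,2) -> at (3,0): 0 [-], cum=0
Step 4: p0@ESC p1@ESC p2@(2,1) p3@ESC p4@(2,1) -> at (3,0): 0 [-], cum=0
Step 5: p0@ESC p1@ESC p2@ESC p3@ESC p4@ESC -> at (3,0): 0 [-], cum=0
Total visits = 0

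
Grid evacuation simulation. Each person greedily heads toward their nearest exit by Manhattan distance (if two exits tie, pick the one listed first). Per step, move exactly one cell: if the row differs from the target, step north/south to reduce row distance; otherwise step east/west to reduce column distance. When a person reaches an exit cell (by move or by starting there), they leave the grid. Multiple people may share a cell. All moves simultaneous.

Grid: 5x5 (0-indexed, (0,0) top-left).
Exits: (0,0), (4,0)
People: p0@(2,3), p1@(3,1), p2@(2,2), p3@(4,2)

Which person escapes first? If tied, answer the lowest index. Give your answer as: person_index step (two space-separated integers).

Answer: 1 2

Derivation:
Step 1: p0:(2,3)->(1,3) | p1:(3,1)->(4,1) | p2:(2,2)->(1,2) | p3:(4,2)->(4,1)
Step 2: p0:(1,3)->(0,3) | p1:(4,1)->(4,0)->EXIT | p2:(1,2)->(0,2) | p3:(4,1)->(4,0)->EXIT
Step 3: p0:(0,3)->(0,2) | p1:escaped | p2:(0,2)->(0,1) | p3:escaped
Step 4: p0:(0,2)->(0,1) | p1:escaped | p2:(0,1)->(0,0)->EXIT | p3:escaped
Step 5: p0:(0,1)->(0,0)->EXIT | p1:escaped | p2:escaped | p3:escaped
Exit steps: [5, 2, 4, 2]
First to escape: p1 at step 2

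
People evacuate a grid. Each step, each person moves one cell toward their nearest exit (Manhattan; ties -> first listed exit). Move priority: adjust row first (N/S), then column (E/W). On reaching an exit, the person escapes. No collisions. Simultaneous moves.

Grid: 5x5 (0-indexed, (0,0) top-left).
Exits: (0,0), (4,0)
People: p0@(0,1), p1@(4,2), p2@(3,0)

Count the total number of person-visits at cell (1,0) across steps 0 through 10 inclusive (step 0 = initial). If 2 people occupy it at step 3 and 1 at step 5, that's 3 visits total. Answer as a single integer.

Step 0: p0@(0,1) p1@(4,2) p2@(3,0) -> at (1,0): 0 [-], cum=0
Step 1: p0@ESC p1@(4,1) p2@ESC -> at (1,0): 0 [-], cum=0
Step 2: p0@ESC p1@ESC p2@ESC -> at (1,0): 0 [-], cum=0
Total visits = 0

Answer: 0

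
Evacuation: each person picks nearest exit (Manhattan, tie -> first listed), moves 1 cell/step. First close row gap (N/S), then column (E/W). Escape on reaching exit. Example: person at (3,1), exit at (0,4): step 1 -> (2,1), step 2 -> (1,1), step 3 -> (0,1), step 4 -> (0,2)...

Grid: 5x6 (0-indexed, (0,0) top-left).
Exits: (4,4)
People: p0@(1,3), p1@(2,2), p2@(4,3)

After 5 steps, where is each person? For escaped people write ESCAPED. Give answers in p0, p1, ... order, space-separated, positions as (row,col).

Step 1: p0:(1,3)->(2,3) | p1:(2,2)->(3,2) | p2:(4,3)->(4,4)->EXIT
Step 2: p0:(2,3)->(3,3) | p1:(3,2)->(4,2) | p2:escaped
Step 3: p0:(3,3)->(4,3) | p1:(4,2)->(4,3) | p2:escaped
Step 4: p0:(4,3)->(4,4)->EXIT | p1:(4,3)->(4,4)->EXIT | p2:escaped

ESCAPED ESCAPED ESCAPED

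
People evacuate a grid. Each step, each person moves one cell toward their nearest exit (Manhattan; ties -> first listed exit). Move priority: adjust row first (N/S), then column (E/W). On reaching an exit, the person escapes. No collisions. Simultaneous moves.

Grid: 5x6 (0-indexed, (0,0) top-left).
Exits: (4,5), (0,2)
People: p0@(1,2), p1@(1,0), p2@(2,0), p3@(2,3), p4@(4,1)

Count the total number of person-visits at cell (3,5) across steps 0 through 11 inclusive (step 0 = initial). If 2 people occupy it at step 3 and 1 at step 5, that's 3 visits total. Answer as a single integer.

Step 0: p0@(1,2) p1@(1,0) p2@(2,0) p3@(2,3) p4@(4,1) -> at (3,5): 0 [-], cum=0
Step 1: p0@ESC p1@(0,0) p2@(1,0) p3@(1,3) p4@(4,2) -> at (3,5): 0 [-], cum=0
Step 2: p0@ESC p1@(0,1) p2@(0,0) p3@(0,3) p4@(4,3) -> at (3,5): 0 [-], cum=0
Step 3: p0@ESC p1@ESC p2@(0,1) p3@ESC p4@(4,4) -> at (3,5): 0 [-], cum=0
Step 4: p0@ESC p1@ESC p2@ESC p3@ESC p4@ESC -> at (3,5): 0 [-], cum=0
Total visits = 0

Answer: 0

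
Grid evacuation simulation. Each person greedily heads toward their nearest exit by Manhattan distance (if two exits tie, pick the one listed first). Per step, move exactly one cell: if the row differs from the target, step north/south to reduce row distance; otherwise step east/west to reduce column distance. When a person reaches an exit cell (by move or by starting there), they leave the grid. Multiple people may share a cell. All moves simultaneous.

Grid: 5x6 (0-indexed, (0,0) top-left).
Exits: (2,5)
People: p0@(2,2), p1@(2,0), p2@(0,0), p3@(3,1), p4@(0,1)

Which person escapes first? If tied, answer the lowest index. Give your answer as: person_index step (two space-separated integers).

Step 1: p0:(2,2)->(2,3) | p1:(2,0)->(2,1) | p2:(0,0)->(1,0) | p3:(3,1)->(2,1) | p4:(0,1)->(1,1)
Step 2: p0:(2,3)->(2,4) | p1:(2,1)->(2,2) | p2:(1,0)->(2,0) | p3:(2,1)->(2,2) | p4:(1,1)->(2,1)
Step 3: p0:(2,4)->(2,5)->EXIT | p1:(2,2)->(2,3) | p2:(2,0)->(2,1) | p3:(2,2)->(2,3) | p4:(2,1)->(2,2)
Step 4: p0:escaped | p1:(2,3)->(2,4) | p2:(2,1)->(2,2) | p3:(2,3)->(2,4) | p4:(2,2)->(2,3)
Step 5: p0:escaped | p1:(2,4)->(2,5)->EXIT | p2:(2,2)->(2,3) | p3:(2,4)->(2,5)->EXIT | p4:(2,3)->(2,4)
Step 6: p0:escaped | p1:escaped | p2:(2,3)->(2,4) | p3:escaped | p4:(2,4)->(2,5)->EXIT
Step 7: p0:escaped | p1:escaped | p2:(2,4)->(2,5)->EXIT | p3:escaped | p4:escaped
Exit steps: [3, 5, 7, 5, 6]
First to escape: p0 at step 3

Answer: 0 3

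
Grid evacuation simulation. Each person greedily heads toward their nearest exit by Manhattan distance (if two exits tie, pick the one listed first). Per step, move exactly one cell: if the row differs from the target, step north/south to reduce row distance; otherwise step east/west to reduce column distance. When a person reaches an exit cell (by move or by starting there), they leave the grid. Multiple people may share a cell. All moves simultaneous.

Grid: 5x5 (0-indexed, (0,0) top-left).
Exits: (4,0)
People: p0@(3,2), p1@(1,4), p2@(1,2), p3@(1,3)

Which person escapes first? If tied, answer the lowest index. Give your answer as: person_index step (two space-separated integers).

Answer: 0 3

Derivation:
Step 1: p0:(3,2)->(4,2) | p1:(1,4)->(2,4) | p2:(1,2)->(2,2) | p3:(1,3)->(2,3)
Step 2: p0:(4,2)->(4,1) | p1:(2,4)->(3,4) | p2:(2,2)->(3,2) | p3:(2,3)->(3,3)
Step 3: p0:(4,1)->(4,0)->EXIT | p1:(3,4)->(4,4) | p2:(3,2)->(4,2) | p3:(3,3)->(4,3)
Step 4: p0:escaped | p1:(4,4)->(4,3) | p2:(4,2)->(4,1) | p3:(4,3)->(4,2)
Step 5: p0:escaped | p1:(4,3)->(4,2) | p2:(4,1)->(4,0)->EXIT | p3:(4,2)->(4,1)
Step 6: p0:escaped | p1:(4,2)->(4,1) | p2:escaped | p3:(4,1)->(4,0)->EXIT
Step 7: p0:escaped | p1:(4,1)->(4,0)->EXIT | p2:escaped | p3:escaped
Exit steps: [3, 7, 5, 6]
First to escape: p0 at step 3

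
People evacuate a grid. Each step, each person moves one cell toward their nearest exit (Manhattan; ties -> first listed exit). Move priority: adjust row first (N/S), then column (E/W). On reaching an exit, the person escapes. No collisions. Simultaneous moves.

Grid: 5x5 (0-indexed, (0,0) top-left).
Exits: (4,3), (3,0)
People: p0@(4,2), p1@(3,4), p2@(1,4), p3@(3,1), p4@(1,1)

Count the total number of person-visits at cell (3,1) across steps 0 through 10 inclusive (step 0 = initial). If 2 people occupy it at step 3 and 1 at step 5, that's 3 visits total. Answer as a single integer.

Answer: 2

Derivation:
Step 0: p0@(4,2) p1@(3,4) p2@(1,4) p3@(3,1) p4@(1,1) -> at (3,1): 1 [p3], cum=1
Step 1: p0@ESC p1@(4,4) p2@(2,4) p3@ESC p4@(2,1) -> at (3,1): 0 [-], cum=1
Step 2: p0@ESC p1@ESC p2@(3,4) p3@ESC p4@(3,1) -> at (3,1): 1 [p4], cum=2
Step 3: p0@ESC p1@ESC p2@(4,4) p3@ESC p4@ESC -> at (3,1): 0 [-], cum=2
Step 4: p0@ESC p1@ESC p2@ESC p3@ESC p4@ESC -> at (3,1): 0 [-], cum=2
Total visits = 2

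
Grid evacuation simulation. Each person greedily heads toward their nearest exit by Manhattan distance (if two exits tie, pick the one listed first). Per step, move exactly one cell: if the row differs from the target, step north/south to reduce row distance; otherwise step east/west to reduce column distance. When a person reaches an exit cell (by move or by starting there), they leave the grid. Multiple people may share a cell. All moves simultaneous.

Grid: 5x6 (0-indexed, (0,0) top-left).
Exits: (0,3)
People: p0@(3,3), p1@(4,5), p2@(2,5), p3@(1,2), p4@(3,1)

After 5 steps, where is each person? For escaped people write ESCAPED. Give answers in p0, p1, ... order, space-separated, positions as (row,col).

Step 1: p0:(3,3)->(2,3) | p1:(4,5)->(3,5) | p2:(2,5)->(1,5) | p3:(1,2)->(0,2) | p4:(3,1)->(2,1)
Step 2: p0:(2,3)->(1,3) | p1:(3,5)->(2,5) | p2:(1,5)->(0,5) | p3:(0,2)->(0,3)->EXIT | p4:(2,1)->(1,1)
Step 3: p0:(1,3)->(0,3)->EXIT | p1:(2,5)->(1,5) | p2:(0,5)->(0,4) | p3:escaped | p4:(1,1)->(0,1)
Step 4: p0:escaped | p1:(1,5)->(0,5) | p2:(0,4)->(0,3)->EXIT | p3:escaped | p4:(0,1)->(0,2)
Step 5: p0:escaped | p1:(0,5)->(0,4) | p2:escaped | p3:escaped | p4:(0,2)->(0,3)->EXIT

ESCAPED (0,4) ESCAPED ESCAPED ESCAPED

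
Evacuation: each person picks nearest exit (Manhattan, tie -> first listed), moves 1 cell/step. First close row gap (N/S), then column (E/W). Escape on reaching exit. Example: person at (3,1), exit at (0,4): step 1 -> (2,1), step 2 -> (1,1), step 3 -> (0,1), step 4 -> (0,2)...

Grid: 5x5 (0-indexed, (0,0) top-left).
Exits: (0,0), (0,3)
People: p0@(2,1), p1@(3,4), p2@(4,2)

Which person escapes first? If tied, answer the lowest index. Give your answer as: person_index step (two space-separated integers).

Step 1: p0:(2,1)->(1,1) | p1:(3,4)->(2,4) | p2:(4,2)->(3,2)
Step 2: p0:(1,1)->(0,1) | p1:(2,4)->(1,4) | p2:(3,2)->(2,2)
Step 3: p0:(0,1)->(0,0)->EXIT | p1:(1,4)->(0,4) | p2:(2,2)->(1,2)
Step 4: p0:escaped | p1:(0,4)->(0,3)->EXIT | p2:(1,2)->(0,2)
Step 5: p0:escaped | p1:escaped | p2:(0,2)->(0,3)->EXIT
Exit steps: [3, 4, 5]
First to escape: p0 at step 3

Answer: 0 3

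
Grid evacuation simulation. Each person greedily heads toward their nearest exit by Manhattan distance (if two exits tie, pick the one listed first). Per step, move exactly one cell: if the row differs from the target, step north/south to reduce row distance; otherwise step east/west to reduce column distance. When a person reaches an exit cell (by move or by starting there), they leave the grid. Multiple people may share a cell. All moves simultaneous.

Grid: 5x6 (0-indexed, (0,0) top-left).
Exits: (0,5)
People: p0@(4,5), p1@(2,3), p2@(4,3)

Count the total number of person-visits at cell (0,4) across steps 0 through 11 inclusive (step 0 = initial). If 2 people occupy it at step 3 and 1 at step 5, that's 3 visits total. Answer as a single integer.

Step 0: p0@(4,5) p1@(2,3) p2@(4,3) -> at (0,4): 0 [-], cum=0
Step 1: p0@(3,5) p1@(1,3) p2@(3,3) -> at (0,4): 0 [-], cum=0
Step 2: p0@(2,5) p1@(0,3) p2@(2,3) -> at (0,4): 0 [-], cum=0
Step 3: p0@(1,5) p1@(0,4) p2@(1,3) -> at (0,4): 1 [p1], cum=1
Step 4: p0@ESC p1@ESC p2@(0,3) -> at (0,4): 0 [-], cum=1
Step 5: p0@ESC p1@ESC p2@(0,4) -> at (0,4): 1 [p2], cum=2
Step 6: p0@ESC p1@ESC p2@ESC -> at (0,4): 0 [-], cum=2
Total visits = 2

Answer: 2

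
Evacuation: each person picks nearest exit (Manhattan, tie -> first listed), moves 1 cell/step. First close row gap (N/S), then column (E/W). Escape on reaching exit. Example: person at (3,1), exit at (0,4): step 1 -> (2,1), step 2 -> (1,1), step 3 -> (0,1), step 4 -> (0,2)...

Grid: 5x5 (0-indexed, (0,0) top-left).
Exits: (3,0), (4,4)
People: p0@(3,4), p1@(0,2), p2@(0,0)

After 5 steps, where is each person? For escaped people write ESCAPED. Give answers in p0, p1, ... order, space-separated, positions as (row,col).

Step 1: p0:(3,4)->(4,4)->EXIT | p1:(0,2)->(1,2) | p2:(0,0)->(1,0)
Step 2: p0:escaped | p1:(1,2)->(2,2) | p2:(1,0)->(2,0)
Step 3: p0:escaped | p1:(2,2)->(3,2) | p2:(2,0)->(3,0)->EXIT
Step 4: p0:escaped | p1:(3,2)->(3,1) | p2:escaped
Step 5: p0:escaped | p1:(3,1)->(3,0)->EXIT | p2:escaped

ESCAPED ESCAPED ESCAPED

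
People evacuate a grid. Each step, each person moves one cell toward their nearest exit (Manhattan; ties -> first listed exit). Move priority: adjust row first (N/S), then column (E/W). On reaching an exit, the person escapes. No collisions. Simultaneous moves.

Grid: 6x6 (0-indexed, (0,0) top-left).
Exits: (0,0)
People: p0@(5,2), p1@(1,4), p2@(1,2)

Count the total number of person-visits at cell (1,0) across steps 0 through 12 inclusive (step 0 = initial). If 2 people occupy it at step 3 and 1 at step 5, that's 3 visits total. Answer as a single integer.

Step 0: p0@(5,2) p1@(1,4) p2@(1,2) -> at (1,0): 0 [-], cum=0
Step 1: p0@(4,2) p1@(0,4) p2@(0,2) -> at (1,0): 0 [-], cum=0
Step 2: p0@(3,2) p1@(0,3) p2@(0,1) -> at (1,0): 0 [-], cum=0
Step 3: p0@(2,2) p1@(0,2) p2@ESC -> at (1,0): 0 [-], cum=0
Step 4: p0@(1,2) p1@(0,1) p2@ESC -> at (1,0): 0 [-], cum=0
Step 5: p0@(0,2) p1@ESC p2@ESC -> at (1,0): 0 [-], cum=0
Step 6: p0@(0,1) p1@ESC p2@ESC -> at (1,0): 0 [-], cum=0
Step 7: p0@ESC p1@ESC p2@ESC -> at (1,0): 0 [-], cum=0
Total visits = 0

Answer: 0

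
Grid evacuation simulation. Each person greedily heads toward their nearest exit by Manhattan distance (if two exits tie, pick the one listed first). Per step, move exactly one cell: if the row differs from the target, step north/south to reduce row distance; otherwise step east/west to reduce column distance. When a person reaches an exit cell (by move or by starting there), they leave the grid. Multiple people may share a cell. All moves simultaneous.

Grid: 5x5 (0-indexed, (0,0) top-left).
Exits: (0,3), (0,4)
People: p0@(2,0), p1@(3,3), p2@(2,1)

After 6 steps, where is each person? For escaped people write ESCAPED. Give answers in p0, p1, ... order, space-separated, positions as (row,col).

Step 1: p0:(2,0)->(1,0) | p1:(3,3)->(2,3) | p2:(2,1)->(1,1)
Step 2: p0:(1,0)->(0,0) | p1:(2,3)->(1,3) | p2:(1,1)->(0,1)
Step 3: p0:(0,0)->(0,1) | p1:(1,3)->(0,3)->EXIT | p2:(0,1)->(0,2)
Step 4: p0:(0,1)->(0,2) | p1:escaped | p2:(0,2)->(0,3)->EXIT
Step 5: p0:(0,2)->(0,3)->EXIT | p1:escaped | p2:escaped

ESCAPED ESCAPED ESCAPED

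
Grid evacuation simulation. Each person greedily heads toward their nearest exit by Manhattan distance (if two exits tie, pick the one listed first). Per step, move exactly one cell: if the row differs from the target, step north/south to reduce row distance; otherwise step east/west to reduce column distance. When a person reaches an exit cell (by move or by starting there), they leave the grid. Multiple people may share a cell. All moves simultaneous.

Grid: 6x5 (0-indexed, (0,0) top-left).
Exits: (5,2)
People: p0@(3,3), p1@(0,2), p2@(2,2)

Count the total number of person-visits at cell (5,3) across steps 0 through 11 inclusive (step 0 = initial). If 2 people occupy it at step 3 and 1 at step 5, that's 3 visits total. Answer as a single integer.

Step 0: p0@(3,3) p1@(0,2) p2@(2,2) -> at (5,3): 0 [-], cum=0
Step 1: p0@(4,3) p1@(1,2) p2@(3,2) -> at (5,3): 0 [-], cum=0
Step 2: p0@(5,3) p1@(2,2) p2@(4,2) -> at (5,3): 1 [p0], cum=1
Step 3: p0@ESC p1@(3,2) p2@ESC -> at (5,3): 0 [-], cum=1
Step 4: p0@ESC p1@(4,2) p2@ESC -> at (5,3): 0 [-], cum=1
Step 5: p0@ESC p1@ESC p2@ESC -> at (5,3): 0 [-], cum=1
Total visits = 1

Answer: 1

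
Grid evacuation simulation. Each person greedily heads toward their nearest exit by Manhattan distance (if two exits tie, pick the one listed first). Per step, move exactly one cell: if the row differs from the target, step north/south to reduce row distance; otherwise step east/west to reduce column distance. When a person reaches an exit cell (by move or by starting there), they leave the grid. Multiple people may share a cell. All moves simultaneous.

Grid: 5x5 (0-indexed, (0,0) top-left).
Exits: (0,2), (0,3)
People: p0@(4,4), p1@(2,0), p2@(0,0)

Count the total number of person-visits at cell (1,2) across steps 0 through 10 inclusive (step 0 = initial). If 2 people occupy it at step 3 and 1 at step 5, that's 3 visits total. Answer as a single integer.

Answer: 0

Derivation:
Step 0: p0@(4,4) p1@(2,0) p2@(0,0) -> at (1,2): 0 [-], cum=0
Step 1: p0@(3,4) p1@(1,0) p2@(0,1) -> at (1,2): 0 [-], cum=0
Step 2: p0@(2,4) p1@(0,0) p2@ESC -> at (1,2): 0 [-], cum=0
Step 3: p0@(1,4) p1@(0,1) p2@ESC -> at (1,2): 0 [-], cum=0
Step 4: p0@(0,4) p1@ESC p2@ESC -> at (1,2): 0 [-], cum=0
Step 5: p0@ESC p1@ESC p2@ESC -> at (1,2): 0 [-], cum=0
Total visits = 0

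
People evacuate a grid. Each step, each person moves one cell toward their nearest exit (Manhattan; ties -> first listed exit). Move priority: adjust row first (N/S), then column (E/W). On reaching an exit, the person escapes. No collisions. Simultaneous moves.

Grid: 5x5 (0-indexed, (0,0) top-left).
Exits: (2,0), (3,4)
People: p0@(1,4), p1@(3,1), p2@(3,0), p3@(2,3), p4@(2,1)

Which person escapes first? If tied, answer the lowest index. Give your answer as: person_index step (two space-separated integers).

Answer: 2 1

Derivation:
Step 1: p0:(1,4)->(2,4) | p1:(3,1)->(2,1) | p2:(3,0)->(2,0)->EXIT | p3:(2,3)->(3,3) | p4:(2,1)->(2,0)->EXIT
Step 2: p0:(2,4)->(3,4)->EXIT | p1:(2,1)->(2,0)->EXIT | p2:escaped | p3:(3,3)->(3,4)->EXIT | p4:escaped
Exit steps: [2, 2, 1, 2, 1]
First to escape: p2 at step 1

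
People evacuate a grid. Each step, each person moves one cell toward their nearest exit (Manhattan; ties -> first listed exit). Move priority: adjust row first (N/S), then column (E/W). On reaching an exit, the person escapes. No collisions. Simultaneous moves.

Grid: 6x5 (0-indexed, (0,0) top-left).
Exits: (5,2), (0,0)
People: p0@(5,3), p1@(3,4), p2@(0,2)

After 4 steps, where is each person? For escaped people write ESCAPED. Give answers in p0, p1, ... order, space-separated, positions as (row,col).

Step 1: p0:(5,3)->(5,2)->EXIT | p1:(3,4)->(4,4) | p2:(0,2)->(0,1)
Step 2: p0:escaped | p1:(4,4)->(5,4) | p2:(0,1)->(0,0)->EXIT
Step 3: p0:escaped | p1:(5,4)->(5,3) | p2:escaped
Step 4: p0:escaped | p1:(5,3)->(5,2)->EXIT | p2:escaped

ESCAPED ESCAPED ESCAPED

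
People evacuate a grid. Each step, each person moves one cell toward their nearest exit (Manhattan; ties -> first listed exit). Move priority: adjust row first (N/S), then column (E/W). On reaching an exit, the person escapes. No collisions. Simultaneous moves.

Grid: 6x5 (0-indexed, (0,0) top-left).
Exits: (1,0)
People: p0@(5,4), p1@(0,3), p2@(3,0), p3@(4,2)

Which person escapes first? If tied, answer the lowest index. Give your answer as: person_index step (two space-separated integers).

Answer: 2 2

Derivation:
Step 1: p0:(5,4)->(4,4) | p1:(0,3)->(1,3) | p2:(3,0)->(2,0) | p3:(4,2)->(3,2)
Step 2: p0:(4,4)->(3,4) | p1:(1,3)->(1,2) | p2:(2,0)->(1,0)->EXIT | p3:(3,2)->(2,2)
Step 3: p0:(3,4)->(2,4) | p1:(1,2)->(1,1) | p2:escaped | p3:(2,2)->(1,2)
Step 4: p0:(2,4)->(1,4) | p1:(1,1)->(1,0)->EXIT | p2:escaped | p3:(1,2)->(1,1)
Step 5: p0:(1,4)->(1,3) | p1:escaped | p2:escaped | p3:(1,1)->(1,0)->EXIT
Step 6: p0:(1,3)->(1,2) | p1:escaped | p2:escaped | p3:escaped
Step 7: p0:(1,2)->(1,1) | p1:escaped | p2:escaped | p3:escaped
Step 8: p0:(1,1)->(1,0)->EXIT | p1:escaped | p2:escaped | p3:escaped
Exit steps: [8, 4, 2, 5]
First to escape: p2 at step 2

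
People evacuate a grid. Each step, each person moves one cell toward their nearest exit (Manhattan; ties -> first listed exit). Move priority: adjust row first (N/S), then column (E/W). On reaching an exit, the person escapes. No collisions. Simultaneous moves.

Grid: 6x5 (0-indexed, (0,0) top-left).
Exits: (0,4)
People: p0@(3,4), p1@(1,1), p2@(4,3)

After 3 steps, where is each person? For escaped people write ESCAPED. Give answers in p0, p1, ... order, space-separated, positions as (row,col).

Step 1: p0:(3,4)->(2,4) | p1:(1,1)->(0,1) | p2:(4,3)->(3,3)
Step 2: p0:(2,4)->(1,4) | p1:(0,1)->(0,2) | p2:(3,3)->(2,3)
Step 3: p0:(1,4)->(0,4)->EXIT | p1:(0,2)->(0,3) | p2:(2,3)->(1,3)

ESCAPED (0,3) (1,3)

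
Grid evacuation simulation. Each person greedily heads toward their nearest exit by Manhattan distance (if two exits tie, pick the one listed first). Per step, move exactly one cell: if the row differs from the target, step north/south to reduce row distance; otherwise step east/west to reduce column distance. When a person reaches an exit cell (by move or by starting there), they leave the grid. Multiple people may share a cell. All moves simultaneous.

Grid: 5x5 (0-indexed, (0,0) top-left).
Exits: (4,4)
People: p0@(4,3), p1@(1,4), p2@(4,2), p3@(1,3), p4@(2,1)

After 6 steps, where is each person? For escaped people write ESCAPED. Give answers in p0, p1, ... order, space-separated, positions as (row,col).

Step 1: p0:(4,3)->(4,4)->EXIT | p1:(1,4)->(2,4) | p2:(4,2)->(4,3) | p3:(1,3)->(2,3) | p4:(2,1)->(3,1)
Step 2: p0:escaped | p1:(2,4)->(3,4) | p2:(4,3)->(4,4)->EXIT | p3:(2,3)->(3,3) | p4:(3,1)->(4,1)
Step 3: p0:escaped | p1:(3,4)->(4,4)->EXIT | p2:escaped | p3:(3,3)->(4,3) | p4:(4,1)->(4,2)
Step 4: p0:escaped | p1:escaped | p2:escaped | p3:(4,3)->(4,4)->EXIT | p4:(4,2)->(4,3)
Step 5: p0:escaped | p1:escaped | p2:escaped | p3:escaped | p4:(4,3)->(4,4)->EXIT

ESCAPED ESCAPED ESCAPED ESCAPED ESCAPED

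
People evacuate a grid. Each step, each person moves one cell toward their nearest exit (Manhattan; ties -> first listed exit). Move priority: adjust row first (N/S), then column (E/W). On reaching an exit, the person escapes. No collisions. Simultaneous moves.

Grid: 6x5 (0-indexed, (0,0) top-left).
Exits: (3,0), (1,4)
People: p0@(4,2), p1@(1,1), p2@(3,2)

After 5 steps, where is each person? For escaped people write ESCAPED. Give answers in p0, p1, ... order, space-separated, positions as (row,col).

Step 1: p0:(4,2)->(3,2) | p1:(1,1)->(2,1) | p2:(3,2)->(3,1)
Step 2: p0:(3,2)->(3,1) | p1:(2,1)->(3,1) | p2:(3,1)->(3,0)->EXIT
Step 3: p0:(3,1)->(3,0)->EXIT | p1:(3,1)->(3,0)->EXIT | p2:escaped

ESCAPED ESCAPED ESCAPED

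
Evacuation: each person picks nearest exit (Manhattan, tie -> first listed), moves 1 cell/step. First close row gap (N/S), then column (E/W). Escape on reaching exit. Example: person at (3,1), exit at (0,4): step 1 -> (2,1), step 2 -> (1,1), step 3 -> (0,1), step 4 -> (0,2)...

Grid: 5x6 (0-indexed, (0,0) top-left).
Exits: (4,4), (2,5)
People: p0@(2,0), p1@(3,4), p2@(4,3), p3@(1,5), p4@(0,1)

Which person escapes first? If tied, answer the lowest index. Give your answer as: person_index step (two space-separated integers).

Answer: 1 1

Derivation:
Step 1: p0:(2,0)->(2,1) | p1:(3,4)->(4,4)->EXIT | p2:(4,3)->(4,4)->EXIT | p3:(1,5)->(2,5)->EXIT | p4:(0,1)->(1,1)
Step 2: p0:(2,1)->(2,2) | p1:escaped | p2:escaped | p3:escaped | p4:(1,1)->(2,1)
Step 3: p0:(2,2)->(2,3) | p1:escaped | p2:escaped | p3:escaped | p4:(2,1)->(2,2)
Step 4: p0:(2,3)->(2,4) | p1:escaped | p2:escaped | p3:escaped | p4:(2,2)->(2,3)
Step 5: p0:(2,4)->(2,5)->EXIT | p1:escaped | p2:escaped | p3:escaped | p4:(2,3)->(2,4)
Step 6: p0:escaped | p1:escaped | p2:escaped | p3:escaped | p4:(2,4)->(2,5)->EXIT
Exit steps: [5, 1, 1, 1, 6]
First to escape: p1 at step 1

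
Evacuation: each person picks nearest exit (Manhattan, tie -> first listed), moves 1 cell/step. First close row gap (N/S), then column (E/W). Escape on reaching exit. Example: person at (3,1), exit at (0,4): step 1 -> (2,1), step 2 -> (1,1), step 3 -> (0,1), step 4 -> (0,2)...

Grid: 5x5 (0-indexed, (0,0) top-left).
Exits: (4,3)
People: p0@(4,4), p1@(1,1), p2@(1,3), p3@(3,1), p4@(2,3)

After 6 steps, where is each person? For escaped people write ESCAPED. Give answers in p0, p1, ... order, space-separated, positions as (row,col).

Step 1: p0:(4,4)->(4,3)->EXIT | p1:(1,1)->(2,1) | p2:(1,3)->(2,3) | p3:(3,1)->(4,1) | p4:(2,3)->(3,3)
Step 2: p0:escaped | p1:(2,1)->(3,1) | p2:(2,3)->(3,3) | p3:(4,1)->(4,2) | p4:(3,3)->(4,3)->EXIT
Step 3: p0:escaped | p1:(3,1)->(4,1) | p2:(3,3)->(4,3)->EXIT | p3:(4,2)->(4,3)->EXIT | p4:escaped
Step 4: p0:escaped | p1:(4,1)->(4,2) | p2:escaped | p3:escaped | p4:escaped
Step 5: p0:escaped | p1:(4,2)->(4,3)->EXIT | p2:escaped | p3:escaped | p4:escaped

ESCAPED ESCAPED ESCAPED ESCAPED ESCAPED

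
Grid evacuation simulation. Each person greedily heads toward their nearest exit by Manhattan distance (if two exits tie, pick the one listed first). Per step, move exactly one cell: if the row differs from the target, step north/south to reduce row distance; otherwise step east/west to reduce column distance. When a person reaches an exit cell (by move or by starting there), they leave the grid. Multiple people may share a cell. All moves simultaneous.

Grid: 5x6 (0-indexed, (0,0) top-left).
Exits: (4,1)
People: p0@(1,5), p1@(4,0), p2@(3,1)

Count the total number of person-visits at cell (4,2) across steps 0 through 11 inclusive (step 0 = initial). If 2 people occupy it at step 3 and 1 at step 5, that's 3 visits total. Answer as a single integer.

Answer: 1

Derivation:
Step 0: p0@(1,5) p1@(4,0) p2@(3,1) -> at (4,2): 0 [-], cum=0
Step 1: p0@(2,5) p1@ESC p2@ESC -> at (4,2): 0 [-], cum=0
Step 2: p0@(3,5) p1@ESC p2@ESC -> at (4,2): 0 [-], cum=0
Step 3: p0@(4,5) p1@ESC p2@ESC -> at (4,2): 0 [-], cum=0
Step 4: p0@(4,4) p1@ESC p2@ESC -> at (4,2): 0 [-], cum=0
Step 5: p0@(4,3) p1@ESC p2@ESC -> at (4,2): 0 [-], cum=0
Step 6: p0@(4,2) p1@ESC p2@ESC -> at (4,2): 1 [p0], cum=1
Step 7: p0@ESC p1@ESC p2@ESC -> at (4,2): 0 [-], cum=1
Total visits = 1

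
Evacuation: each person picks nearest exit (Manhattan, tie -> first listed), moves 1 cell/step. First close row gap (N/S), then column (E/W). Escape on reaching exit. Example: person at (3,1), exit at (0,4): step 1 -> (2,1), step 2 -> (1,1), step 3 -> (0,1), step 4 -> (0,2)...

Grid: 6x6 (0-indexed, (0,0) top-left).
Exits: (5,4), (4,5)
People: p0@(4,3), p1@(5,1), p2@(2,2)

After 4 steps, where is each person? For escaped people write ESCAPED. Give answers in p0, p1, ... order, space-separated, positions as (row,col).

Step 1: p0:(4,3)->(5,3) | p1:(5,1)->(5,2) | p2:(2,2)->(3,2)
Step 2: p0:(5,3)->(5,4)->EXIT | p1:(5,2)->(5,3) | p2:(3,2)->(4,2)
Step 3: p0:escaped | p1:(5,3)->(5,4)->EXIT | p2:(4,2)->(5,2)
Step 4: p0:escaped | p1:escaped | p2:(5,2)->(5,3)

ESCAPED ESCAPED (5,3)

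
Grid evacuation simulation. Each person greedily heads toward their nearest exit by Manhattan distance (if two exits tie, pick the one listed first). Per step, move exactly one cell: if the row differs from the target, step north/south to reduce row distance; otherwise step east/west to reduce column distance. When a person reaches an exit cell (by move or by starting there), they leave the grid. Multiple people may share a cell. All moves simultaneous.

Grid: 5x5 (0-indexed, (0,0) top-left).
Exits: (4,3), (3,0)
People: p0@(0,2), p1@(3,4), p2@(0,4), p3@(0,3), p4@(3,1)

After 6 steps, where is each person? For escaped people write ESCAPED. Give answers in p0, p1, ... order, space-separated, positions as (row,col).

Step 1: p0:(0,2)->(1,2) | p1:(3,4)->(4,4) | p2:(0,4)->(1,4) | p3:(0,3)->(1,3) | p4:(3,1)->(3,0)->EXIT
Step 2: p0:(1,2)->(2,2) | p1:(4,4)->(4,3)->EXIT | p2:(1,4)->(2,4) | p3:(1,3)->(2,3) | p4:escaped
Step 3: p0:(2,2)->(3,2) | p1:escaped | p2:(2,4)->(3,4) | p3:(2,3)->(3,3) | p4:escaped
Step 4: p0:(3,2)->(4,2) | p1:escaped | p2:(3,4)->(4,4) | p3:(3,3)->(4,3)->EXIT | p4:escaped
Step 5: p0:(4,2)->(4,3)->EXIT | p1:escaped | p2:(4,4)->(4,3)->EXIT | p3:escaped | p4:escaped

ESCAPED ESCAPED ESCAPED ESCAPED ESCAPED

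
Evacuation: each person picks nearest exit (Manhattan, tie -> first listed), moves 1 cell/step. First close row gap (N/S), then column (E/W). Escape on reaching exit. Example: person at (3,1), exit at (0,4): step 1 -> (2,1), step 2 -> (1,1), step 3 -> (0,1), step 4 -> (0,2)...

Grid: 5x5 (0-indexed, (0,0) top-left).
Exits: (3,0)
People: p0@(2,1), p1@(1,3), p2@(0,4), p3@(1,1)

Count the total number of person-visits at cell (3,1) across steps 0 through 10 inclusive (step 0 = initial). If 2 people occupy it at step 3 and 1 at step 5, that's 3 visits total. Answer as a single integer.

Step 0: p0@(2,1) p1@(1,3) p2@(0,4) p3@(1,1) -> at (3,1): 0 [-], cum=0
Step 1: p0@(3,1) p1@(2,3) p2@(1,4) p3@(2,1) -> at (3,1): 1 [p0], cum=1
Step 2: p0@ESC p1@(3,3) p2@(2,4) p3@(3,1) -> at (3,1): 1 [p3], cum=2
Step 3: p0@ESC p1@(3,2) p2@(3,4) p3@ESC -> at (3,1): 0 [-], cum=2
Step 4: p0@ESC p1@(3,1) p2@(3,3) p3@ESC -> at (3,1): 1 [p1], cum=3
Step 5: p0@ESC p1@ESC p2@(3,2) p3@ESC -> at (3,1): 0 [-], cum=3
Step 6: p0@ESC p1@ESC p2@(3,1) p3@ESC -> at (3,1): 1 [p2], cum=4
Step 7: p0@ESC p1@ESC p2@ESC p3@ESC -> at (3,1): 0 [-], cum=4
Total visits = 4

Answer: 4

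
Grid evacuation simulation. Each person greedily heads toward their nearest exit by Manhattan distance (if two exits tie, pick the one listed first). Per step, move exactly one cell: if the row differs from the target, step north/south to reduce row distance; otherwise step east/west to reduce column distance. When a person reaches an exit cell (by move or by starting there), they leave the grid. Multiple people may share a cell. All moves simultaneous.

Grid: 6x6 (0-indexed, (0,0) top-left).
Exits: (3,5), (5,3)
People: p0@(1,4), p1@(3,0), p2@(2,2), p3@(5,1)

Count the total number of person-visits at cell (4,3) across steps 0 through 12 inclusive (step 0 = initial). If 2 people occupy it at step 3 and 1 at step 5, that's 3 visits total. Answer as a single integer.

Answer: 0

Derivation:
Step 0: p0@(1,4) p1@(3,0) p2@(2,2) p3@(5,1) -> at (4,3): 0 [-], cum=0
Step 1: p0@(2,4) p1@(3,1) p2@(3,2) p3@(5,2) -> at (4,3): 0 [-], cum=0
Step 2: p0@(3,4) p1@(3,2) p2@(3,3) p3@ESC -> at (4,3): 0 [-], cum=0
Step 3: p0@ESC p1@(3,3) p2@(3,4) p3@ESC -> at (4,3): 0 [-], cum=0
Step 4: p0@ESC p1@(3,4) p2@ESC p3@ESC -> at (4,3): 0 [-], cum=0
Step 5: p0@ESC p1@ESC p2@ESC p3@ESC -> at (4,3): 0 [-], cum=0
Total visits = 0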